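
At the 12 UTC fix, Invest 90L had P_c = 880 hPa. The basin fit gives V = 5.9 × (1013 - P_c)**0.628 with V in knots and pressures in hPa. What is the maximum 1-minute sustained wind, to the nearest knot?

127 kt

ΔP = 1013 − 880 = 133 hPa.
133^0.628 ≈ 21.566.
V ≈ 5.9 × 21.566 ≈ 127.2 kt.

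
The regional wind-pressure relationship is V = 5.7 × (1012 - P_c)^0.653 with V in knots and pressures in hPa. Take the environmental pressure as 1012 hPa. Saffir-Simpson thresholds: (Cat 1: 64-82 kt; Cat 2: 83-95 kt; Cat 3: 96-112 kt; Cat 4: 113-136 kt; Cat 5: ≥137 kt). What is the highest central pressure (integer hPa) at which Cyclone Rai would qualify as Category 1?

971 hPa

Category 1 begins at V = 64 kt.
Required ΔP = (64/5.7)^(1/0.653) = 11.228^1.531 ≈ 40.59 hPa.
P_c ≤ 1012 − 40.59 = 971.41, so the highest integer P_c is 971 hPa.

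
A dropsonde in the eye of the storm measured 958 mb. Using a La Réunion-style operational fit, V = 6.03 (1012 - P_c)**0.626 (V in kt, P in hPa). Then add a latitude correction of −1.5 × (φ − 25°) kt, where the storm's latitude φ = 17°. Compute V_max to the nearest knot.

85 kt

ΔP = 1012 − 958 = 54 mb.
54^0.626 ≈ 12.147.
V ≈ 6.03 × 12.147 ≈ 73.2 kt.
Latitude correction: −1.5 × (17 − 25) = 12 kt.
Corrected V ≈ 85.2 kt → 85 kt.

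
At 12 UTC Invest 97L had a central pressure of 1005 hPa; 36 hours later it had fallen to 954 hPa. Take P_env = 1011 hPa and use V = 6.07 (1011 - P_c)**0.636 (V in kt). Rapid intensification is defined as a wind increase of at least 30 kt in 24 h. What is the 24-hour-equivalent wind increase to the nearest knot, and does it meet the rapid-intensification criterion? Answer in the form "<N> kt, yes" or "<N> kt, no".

V₁: ΔP = 6, V ≈ 6.07 × 6^0.636 ≈ 18.97 kt.
V₂: ΔP = 57, V ≈ 6.07 × 57^0.636 ≈ 79.42 kt.
ΔV over 36 h = 60.45 kt → 24 h equivalent = 60.45 × 24/36 ≈ 40.30 kt.
40 kt ≥ 30 kt ⇒ rapid intensification.

40 kt, yes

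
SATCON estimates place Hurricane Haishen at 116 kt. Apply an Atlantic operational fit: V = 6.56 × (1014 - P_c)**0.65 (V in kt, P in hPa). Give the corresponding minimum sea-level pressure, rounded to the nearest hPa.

931 hPa

ΔP = (V / 6.56)^(1/0.65) = (116/6.56)^1.538.
116/6.56 = 17.683; 17.683^1.538 ≈ 83.05 hPa.
P_c = 1014 − 83.05 = 930.95 ≈ 931 hPa.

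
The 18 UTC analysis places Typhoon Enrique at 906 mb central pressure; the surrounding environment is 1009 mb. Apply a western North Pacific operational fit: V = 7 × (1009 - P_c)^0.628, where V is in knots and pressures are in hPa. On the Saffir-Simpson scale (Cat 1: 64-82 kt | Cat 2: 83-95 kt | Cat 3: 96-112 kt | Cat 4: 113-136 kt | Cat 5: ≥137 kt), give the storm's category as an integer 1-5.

4

ΔP = 1009 − 906 = 103 mb.
V ≈ 7 × 103^0.628 = 7 × 18.37 ≈ 129 kt.
129 kt falls in the Category 4 band.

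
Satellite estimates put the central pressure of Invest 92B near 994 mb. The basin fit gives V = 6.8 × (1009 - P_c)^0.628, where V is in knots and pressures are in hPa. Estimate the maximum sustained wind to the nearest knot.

ΔP = 1009 − 994 = 15 mb.
15^0.628 ≈ 5.478.
V ≈ 6.8 × 5.478 ≈ 37.2 kt.

37 kt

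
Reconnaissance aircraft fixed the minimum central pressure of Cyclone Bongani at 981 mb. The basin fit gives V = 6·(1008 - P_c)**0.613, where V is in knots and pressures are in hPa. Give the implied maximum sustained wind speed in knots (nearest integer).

45 kt

ΔP = 1008 − 981 = 27 mb.
27^0.613 ≈ 7.541.
V ≈ 6 × 7.541 ≈ 45.2 kt.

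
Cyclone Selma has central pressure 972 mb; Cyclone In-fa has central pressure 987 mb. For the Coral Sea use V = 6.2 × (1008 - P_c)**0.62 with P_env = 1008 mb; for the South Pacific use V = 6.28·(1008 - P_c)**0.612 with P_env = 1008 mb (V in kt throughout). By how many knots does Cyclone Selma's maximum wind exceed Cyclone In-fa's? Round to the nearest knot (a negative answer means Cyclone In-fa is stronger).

Cyclone Selma: ΔP = 36; V ≈ 6.2 × 36^0.62 ≈ 57.19 kt.
Cyclone In-fa: ΔP = 21; V ≈ 6.28 × 21^0.612 ≈ 40.47 kt.
Difference ≈ 57.19 − 40.47 = 16.72 → 17 kt.

17 kt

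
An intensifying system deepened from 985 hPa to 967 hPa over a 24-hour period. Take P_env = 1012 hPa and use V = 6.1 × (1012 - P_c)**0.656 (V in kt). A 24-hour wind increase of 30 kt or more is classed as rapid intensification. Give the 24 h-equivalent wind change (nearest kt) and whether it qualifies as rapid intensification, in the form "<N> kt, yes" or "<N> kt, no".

V₁: ΔP = 27, V ≈ 6.1 × 27^0.656 ≈ 53.00 kt.
V₂: ΔP = 45, V ≈ 6.1 × 45^0.656 ≈ 74.10 kt.
ΔV over 24 h = 21.10 kt → 24 h equivalent = 21.10 × 24/24 ≈ 21.10 kt.
21 kt < 30 kt ⇒ not rapid intensification.

21 kt, no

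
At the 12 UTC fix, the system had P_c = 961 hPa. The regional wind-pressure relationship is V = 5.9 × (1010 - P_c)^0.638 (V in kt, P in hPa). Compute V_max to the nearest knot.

ΔP = 1010 − 961 = 49 hPa.
49^0.638 ≈ 11.977.
V ≈ 5.9 × 11.977 ≈ 70.7 kt.

71 kt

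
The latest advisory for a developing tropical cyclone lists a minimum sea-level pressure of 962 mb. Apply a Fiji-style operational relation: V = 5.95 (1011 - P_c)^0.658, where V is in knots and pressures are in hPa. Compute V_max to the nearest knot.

ΔP = 1011 − 962 = 49 mb.
49^0.658 ≈ 12.946.
V ≈ 5.95 × 12.946 ≈ 77.0 kt.

77 kt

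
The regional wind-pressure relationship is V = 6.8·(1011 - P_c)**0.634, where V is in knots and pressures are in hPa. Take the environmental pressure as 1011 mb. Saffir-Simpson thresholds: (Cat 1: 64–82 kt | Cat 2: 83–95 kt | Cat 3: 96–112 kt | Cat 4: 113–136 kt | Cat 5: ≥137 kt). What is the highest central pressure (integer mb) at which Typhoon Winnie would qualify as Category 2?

959 mb

Category 2 begins at V = 83 kt.
Required ΔP = (83/6.8)^(1/0.634) = 12.206^1.577 ≈ 51.74 mb.
P_c ≤ 1011 − 51.74 = 959.26, so the highest integer P_c is 959 mb.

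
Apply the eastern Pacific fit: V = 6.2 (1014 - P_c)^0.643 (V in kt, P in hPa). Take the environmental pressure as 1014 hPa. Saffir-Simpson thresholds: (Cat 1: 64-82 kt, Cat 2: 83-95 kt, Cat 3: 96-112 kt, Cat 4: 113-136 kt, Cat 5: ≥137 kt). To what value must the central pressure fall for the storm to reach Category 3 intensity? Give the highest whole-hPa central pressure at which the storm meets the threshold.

Category 3 begins at V = 96 kt.
Required ΔP = (96/6.2)^(1/0.643) = 15.484^1.555 ≈ 70.88 hPa.
P_c ≤ 1014 − 70.88 = 943.12, so the highest integer P_c is 943 hPa.

943 hPa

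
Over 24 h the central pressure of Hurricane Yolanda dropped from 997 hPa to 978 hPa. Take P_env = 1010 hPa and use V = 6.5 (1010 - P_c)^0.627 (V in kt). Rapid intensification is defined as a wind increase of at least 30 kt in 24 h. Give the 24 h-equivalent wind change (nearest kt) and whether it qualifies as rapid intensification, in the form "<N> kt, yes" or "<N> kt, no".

V₁: ΔP = 13, V ≈ 6.5 × 13^0.627 ≈ 32.46 kt.
V₂: ΔP = 32, V ≈ 6.5 × 32^0.627 ≈ 57.10 kt.
ΔV over 24 h = 24.64 kt → 24 h equivalent = 24.64 × 24/24 ≈ 24.64 kt.
25 kt < 30 kt ⇒ not rapid intensification.

25 kt, no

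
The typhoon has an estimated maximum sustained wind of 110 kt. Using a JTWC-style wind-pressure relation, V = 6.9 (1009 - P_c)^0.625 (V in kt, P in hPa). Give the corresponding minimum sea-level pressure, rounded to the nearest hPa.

925 hPa

ΔP = (V / 6.9)^(1/0.625) = (110/6.9)^1.600.
110/6.9 = 15.942; 15.942^1.600 ≈ 83.96 hPa.
P_c = 1009 − 83.96 = 925.04 ≈ 925 hPa.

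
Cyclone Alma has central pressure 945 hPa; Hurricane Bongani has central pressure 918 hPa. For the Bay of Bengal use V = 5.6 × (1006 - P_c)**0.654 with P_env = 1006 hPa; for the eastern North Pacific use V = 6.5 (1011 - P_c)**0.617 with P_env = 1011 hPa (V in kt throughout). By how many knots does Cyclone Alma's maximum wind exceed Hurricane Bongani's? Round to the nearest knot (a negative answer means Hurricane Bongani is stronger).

-24 kt

Cyclone Alma: ΔP = 61; V ≈ 5.6 × 61^0.654 ≈ 82.37 kt.
Hurricane Bongani: ΔP = 93; V ≈ 6.5 × 93^0.617 ≈ 106.53 kt.
Difference ≈ 82.37 − 106.53 = -24.16 → -24 kt.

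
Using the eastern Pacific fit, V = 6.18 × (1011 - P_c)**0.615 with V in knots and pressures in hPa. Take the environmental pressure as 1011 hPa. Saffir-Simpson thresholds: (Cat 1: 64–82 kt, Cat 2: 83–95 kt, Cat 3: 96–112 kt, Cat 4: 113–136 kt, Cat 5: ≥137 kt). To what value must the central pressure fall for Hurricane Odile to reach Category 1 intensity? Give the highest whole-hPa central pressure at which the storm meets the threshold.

Category 1 begins at V = 64 kt.
Required ΔP = (64/6.18)^(1/0.615) = 10.356^1.626 ≈ 44.74 hPa.
P_c ≤ 1011 − 44.74 = 966.26, so the highest integer P_c is 966 hPa.

966 hPa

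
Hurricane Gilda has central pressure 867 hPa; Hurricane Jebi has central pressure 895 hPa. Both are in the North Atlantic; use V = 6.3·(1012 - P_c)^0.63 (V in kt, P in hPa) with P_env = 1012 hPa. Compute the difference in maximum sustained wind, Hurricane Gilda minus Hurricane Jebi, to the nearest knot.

Hurricane Gilda: ΔP = 145; V ≈ 6.3 × 145^0.63 ≈ 144.88 kt.
Hurricane Jebi: ΔP = 117; V ≈ 6.3 × 117^0.63 ≈ 126.56 kt.
Difference ≈ 144.88 − 126.56 = 18.32 → 18 kt.

18 kt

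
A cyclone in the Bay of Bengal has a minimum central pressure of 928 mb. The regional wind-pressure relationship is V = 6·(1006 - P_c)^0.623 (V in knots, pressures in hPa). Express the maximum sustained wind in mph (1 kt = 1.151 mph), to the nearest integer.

104 mph

ΔP = 1006 − 928 = 78 mb.
V ≈ 6 × 78^0.623 = 6 × 15.093 ≈ 90.558 kt.
90.558 × 1.151 ≈ 104.23 mph → 104 mph.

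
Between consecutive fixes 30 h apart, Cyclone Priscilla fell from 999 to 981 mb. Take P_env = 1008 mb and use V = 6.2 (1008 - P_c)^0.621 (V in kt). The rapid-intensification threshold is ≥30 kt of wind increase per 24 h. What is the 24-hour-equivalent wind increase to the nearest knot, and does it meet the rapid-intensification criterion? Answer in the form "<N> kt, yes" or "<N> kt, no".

19 kt, no

V₁: ΔP = 9, V ≈ 6.2 × 9^0.621 ≈ 24.26 kt.
V₂: ΔP = 27, V ≈ 6.2 × 27^0.621 ≈ 48.00 kt.
ΔV over 30 h = 23.74 kt → 24 h equivalent = 23.74 × 24/30 ≈ 18.99 kt.
19 kt < 30 kt ⇒ not rapid intensification.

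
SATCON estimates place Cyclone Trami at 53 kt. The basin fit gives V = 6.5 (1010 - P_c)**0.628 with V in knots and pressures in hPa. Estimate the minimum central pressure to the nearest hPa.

982 hPa

ΔP = (V / 6.5)^(1/0.628) = (53/6.5)^1.592.
53/6.5 = 8.154; 8.154^1.592 ≈ 28.26 hPa.
P_c = 1010 − 28.26 = 981.74 ≈ 982 hPa.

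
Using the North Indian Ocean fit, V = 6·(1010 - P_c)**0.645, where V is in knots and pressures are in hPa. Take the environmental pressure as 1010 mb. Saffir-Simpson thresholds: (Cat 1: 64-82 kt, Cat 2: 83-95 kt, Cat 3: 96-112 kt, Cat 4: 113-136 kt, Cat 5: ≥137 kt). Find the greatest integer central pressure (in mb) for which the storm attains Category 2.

951 mb

Category 2 begins at V = 83 kt.
Required ΔP = (83/6)^(1/0.645) = 13.833^1.550 ≈ 58.73 mb.
P_c ≤ 1010 − 58.73 = 951.27, so the highest integer P_c is 951 mb.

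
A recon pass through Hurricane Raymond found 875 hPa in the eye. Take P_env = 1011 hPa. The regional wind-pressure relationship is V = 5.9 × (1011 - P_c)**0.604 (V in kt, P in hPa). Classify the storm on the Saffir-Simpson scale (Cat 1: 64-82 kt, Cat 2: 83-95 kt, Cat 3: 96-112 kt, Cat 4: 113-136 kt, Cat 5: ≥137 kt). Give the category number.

ΔP = 1011 − 875 = 136 hPa.
V ≈ 5.9 × 136^0.604 = 5.9 × 19.44 ≈ 115 kt.
115 kt falls in the Category 4 band.

4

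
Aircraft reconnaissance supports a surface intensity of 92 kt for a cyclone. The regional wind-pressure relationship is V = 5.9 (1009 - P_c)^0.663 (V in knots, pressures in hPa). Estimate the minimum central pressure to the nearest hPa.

946 hPa

ΔP = (V / 5.9)^(1/0.663) = (92/5.9)^1.508.
92/5.9 = 15.593; 15.593^1.508 ≈ 62.99 hPa.
P_c = 1009 − 62.99 = 946.01 ≈ 946 hPa.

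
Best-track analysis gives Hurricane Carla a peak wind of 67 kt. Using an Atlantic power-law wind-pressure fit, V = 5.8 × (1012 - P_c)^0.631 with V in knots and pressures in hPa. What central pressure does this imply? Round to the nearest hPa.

ΔP = (V / 5.8)^(1/0.631) = (67/5.8)^1.585.
67/5.8 = 11.552; 11.552^1.585 ≈ 48.31 hPa.
P_c = 1012 − 48.31 = 963.69 ≈ 964 hPa.

964 hPa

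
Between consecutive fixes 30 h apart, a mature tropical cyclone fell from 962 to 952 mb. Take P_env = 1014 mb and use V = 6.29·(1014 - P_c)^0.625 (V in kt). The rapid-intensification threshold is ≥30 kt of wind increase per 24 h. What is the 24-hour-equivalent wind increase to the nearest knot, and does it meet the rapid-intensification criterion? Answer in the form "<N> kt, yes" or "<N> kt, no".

V₁: ΔP = 52, V ≈ 6.29 × 52^0.625 ≈ 74.33 kt.
V₂: ΔP = 62, V ≈ 6.29 × 62^0.625 ≈ 82.97 kt.
ΔV over 30 h = 8.64 kt → 24 h equivalent = 8.64 × 24/30 ≈ 6.91 kt.
7 kt < 30 kt ⇒ not rapid intensification.

7 kt, no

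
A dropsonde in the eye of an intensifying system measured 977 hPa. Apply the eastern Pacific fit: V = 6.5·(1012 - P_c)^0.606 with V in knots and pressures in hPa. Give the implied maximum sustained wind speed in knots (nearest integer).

56 kt

ΔP = 1012 − 977 = 35 hPa.
35^0.606 ≈ 8.624.
V ≈ 6.5 × 8.624 ≈ 56.1 kt.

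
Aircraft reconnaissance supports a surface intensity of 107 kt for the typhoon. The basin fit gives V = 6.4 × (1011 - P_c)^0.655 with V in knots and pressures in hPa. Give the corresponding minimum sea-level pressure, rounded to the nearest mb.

937 mb

ΔP = (V / 6.4)^(1/0.655) = (107/6.4)^1.527.
107/6.4 = 16.719; 16.719^1.527 ≈ 73.70 mb.
P_c = 1011 − 73.70 = 937.30 ≈ 937 mb.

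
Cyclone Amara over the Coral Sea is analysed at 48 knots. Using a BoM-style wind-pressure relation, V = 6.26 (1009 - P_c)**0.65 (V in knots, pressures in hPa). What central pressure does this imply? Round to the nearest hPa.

ΔP = (V / 6.26)^(1/0.65) = (48/6.26)^1.538.
48/6.26 = 7.668; 7.668^1.538 ≈ 22.96 hPa.
P_c = 1009 − 22.96 = 986.04 ≈ 986 hPa.

986 hPa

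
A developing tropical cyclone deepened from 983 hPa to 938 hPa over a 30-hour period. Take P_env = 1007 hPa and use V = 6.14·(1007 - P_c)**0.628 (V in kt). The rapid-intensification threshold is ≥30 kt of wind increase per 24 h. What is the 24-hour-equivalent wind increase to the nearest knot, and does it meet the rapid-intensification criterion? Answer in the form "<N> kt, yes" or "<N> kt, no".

V₁: ΔP = 24, V ≈ 6.14 × 24^0.628 ≈ 45.18 kt.
V₂: ΔP = 69, V ≈ 6.14 × 69^0.628 ≈ 87.69 kt.
ΔV over 30 h = 42.51 kt → 24 h equivalent = 42.51 × 24/30 ≈ 34.01 kt.
34 kt ≥ 30 kt ⇒ rapid intensification.

34 kt, yes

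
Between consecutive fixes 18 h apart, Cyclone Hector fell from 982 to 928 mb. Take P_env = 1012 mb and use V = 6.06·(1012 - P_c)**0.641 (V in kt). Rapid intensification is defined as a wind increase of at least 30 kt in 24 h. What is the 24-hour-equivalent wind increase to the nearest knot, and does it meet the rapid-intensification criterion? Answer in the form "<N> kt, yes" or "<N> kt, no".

V₁: ΔP = 30, V ≈ 6.06 × 30^0.641 ≈ 53.62 kt.
V₂: ΔP = 84, V ≈ 6.06 × 84^0.641 ≈ 103.74 kt.
ΔV over 18 h = 50.12 kt → 24 h equivalent = 50.12 × 24/18 ≈ 66.83 kt.
67 kt ≥ 30 kt ⇒ rapid intensification.

67 kt, yes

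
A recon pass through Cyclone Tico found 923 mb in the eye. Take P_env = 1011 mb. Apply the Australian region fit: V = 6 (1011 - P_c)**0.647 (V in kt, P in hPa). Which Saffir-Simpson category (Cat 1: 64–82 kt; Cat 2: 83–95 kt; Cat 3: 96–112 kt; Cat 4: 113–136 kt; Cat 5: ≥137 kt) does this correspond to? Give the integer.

3

ΔP = 1011 − 923 = 88 mb.
V ≈ 6 × 88^0.647 = 6 × 18.12 ≈ 109 kt.
109 kt falls in the Category 3 band.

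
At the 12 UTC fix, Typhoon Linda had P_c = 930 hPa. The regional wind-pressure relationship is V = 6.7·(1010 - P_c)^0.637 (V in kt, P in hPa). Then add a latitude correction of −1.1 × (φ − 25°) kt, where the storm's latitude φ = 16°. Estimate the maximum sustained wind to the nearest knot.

ΔP = 1010 − 930 = 80 hPa.
80^0.637 ≈ 16.303.
V ≈ 6.7 × 16.303 ≈ 109.2 kt.
Latitude correction: −1.1 × (16 − 25) = 9.9 kt.
Corrected V ≈ 119.1 kt → 119 kt.

119 kt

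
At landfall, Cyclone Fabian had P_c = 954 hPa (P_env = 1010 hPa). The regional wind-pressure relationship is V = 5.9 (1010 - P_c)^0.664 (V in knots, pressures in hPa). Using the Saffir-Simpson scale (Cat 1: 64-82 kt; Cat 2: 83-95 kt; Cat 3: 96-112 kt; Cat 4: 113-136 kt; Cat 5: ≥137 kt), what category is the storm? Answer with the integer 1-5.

2

ΔP = 1010 − 954 = 56 hPa.
V ≈ 5.9 × 56^0.664 = 5.9 × 14.48 ≈ 85 kt.
85 kt falls in the Category 2 band.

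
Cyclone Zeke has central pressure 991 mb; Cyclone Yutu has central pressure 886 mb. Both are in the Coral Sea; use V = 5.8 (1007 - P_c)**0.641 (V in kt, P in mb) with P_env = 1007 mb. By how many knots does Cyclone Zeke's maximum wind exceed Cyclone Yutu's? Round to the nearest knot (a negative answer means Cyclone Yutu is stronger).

-91 kt

Cyclone Zeke: ΔP = 16; V ≈ 5.8 × 16^0.641 ≈ 34.30 kt.
Cyclone Yutu: ΔP = 121; V ≈ 5.8 × 121^0.641 ≈ 125.46 kt.
Difference ≈ 34.30 − 125.46 = -91.16 → -91 kt.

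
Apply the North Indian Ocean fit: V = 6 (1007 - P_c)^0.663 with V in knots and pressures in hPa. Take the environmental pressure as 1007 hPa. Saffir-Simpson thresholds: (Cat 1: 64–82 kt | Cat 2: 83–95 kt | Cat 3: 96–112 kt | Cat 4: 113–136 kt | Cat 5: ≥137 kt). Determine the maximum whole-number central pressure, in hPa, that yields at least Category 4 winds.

Category 4 begins at V = 113 kt.
Required ΔP = (113/6)^(1/0.663) = 18.833^1.508 ≈ 83.75 hPa.
P_c ≤ 1007 − 83.75 = 923.25, so the highest integer P_c is 923 hPa.

923 hPa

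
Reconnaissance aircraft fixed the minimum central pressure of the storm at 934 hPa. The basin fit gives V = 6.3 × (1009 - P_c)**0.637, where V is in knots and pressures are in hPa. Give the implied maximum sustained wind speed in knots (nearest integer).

ΔP = 1009 − 934 = 75 hPa.
75^0.637 ≈ 15.646.
V ≈ 6.3 × 15.646 ≈ 98.6 kt.

99 kt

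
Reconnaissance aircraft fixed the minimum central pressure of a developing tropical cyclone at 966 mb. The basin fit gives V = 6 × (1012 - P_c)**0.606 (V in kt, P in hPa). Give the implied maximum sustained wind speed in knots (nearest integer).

61 kt

ΔP = 1012 − 966 = 46 mb.
46^0.606 ≈ 10.177.
V ≈ 6 × 10.177 ≈ 61.1 kt.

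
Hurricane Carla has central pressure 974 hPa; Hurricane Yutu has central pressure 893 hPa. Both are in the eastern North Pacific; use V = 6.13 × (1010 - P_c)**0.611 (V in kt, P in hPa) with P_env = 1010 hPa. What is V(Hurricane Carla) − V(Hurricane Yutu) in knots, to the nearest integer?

Hurricane Carla: ΔP = 36; V ≈ 6.13 × 36^0.611 ≈ 54.75 kt.
Hurricane Yutu: ΔP = 117; V ≈ 6.13 × 117^0.611 ≈ 112.49 kt.
Difference ≈ 54.75 − 112.49 = -57.74 → -58 kt.

-58 kt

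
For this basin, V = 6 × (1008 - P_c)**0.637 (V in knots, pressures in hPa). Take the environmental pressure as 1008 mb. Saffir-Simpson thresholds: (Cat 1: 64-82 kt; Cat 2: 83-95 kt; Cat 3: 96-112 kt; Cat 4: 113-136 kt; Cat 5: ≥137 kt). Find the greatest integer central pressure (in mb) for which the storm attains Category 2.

946 mb

Category 2 begins at V = 83 kt.
Required ΔP = (83/6)^(1/0.637) = 13.833^1.570 ≈ 61.82 mb.
P_c ≤ 1008 − 61.82 = 946.18, so the highest integer P_c is 946 mb.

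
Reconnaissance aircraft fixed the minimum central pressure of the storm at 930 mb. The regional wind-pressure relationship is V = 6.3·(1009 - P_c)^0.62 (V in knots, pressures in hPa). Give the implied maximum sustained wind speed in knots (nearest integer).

ΔP = 1009 − 930 = 79 mb.
79^0.62 ≈ 15.015.
V ≈ 6.3 × 15.015 ≈ 94.6 kt.

95 kt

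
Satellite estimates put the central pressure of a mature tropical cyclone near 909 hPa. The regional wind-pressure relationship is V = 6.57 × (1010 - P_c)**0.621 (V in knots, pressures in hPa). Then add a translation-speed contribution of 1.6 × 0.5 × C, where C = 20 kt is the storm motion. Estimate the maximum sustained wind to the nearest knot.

ΔP = 1010 − 909 = 101 hPa.
101^0.621 ≈ 17.566.
V ≈ 6.57 × 17.566 ≈ 115.4 kt.
Translation term: 1.6 × 0.5 × 20 = 16 kt.
Corrected V ≈ 131.4 kt → 131 kt.

131 kt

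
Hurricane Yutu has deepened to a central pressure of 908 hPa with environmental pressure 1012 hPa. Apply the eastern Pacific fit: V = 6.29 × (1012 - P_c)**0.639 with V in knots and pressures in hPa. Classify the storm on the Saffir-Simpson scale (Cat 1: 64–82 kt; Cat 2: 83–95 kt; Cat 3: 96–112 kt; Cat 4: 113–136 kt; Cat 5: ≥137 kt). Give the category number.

4

ΔP = 1012 − 908 = 104 hPa.
V ≈ 6.29 × 104^0.639 = 6.29 × 19.45 ≈ 122 kt.
122 kt falls in the Category 4 band.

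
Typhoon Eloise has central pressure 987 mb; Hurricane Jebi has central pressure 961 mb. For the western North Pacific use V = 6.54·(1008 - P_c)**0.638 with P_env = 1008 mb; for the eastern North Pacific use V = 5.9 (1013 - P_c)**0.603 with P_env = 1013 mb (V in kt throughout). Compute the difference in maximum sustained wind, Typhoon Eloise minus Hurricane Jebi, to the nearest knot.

Typhoon Eloise: ΔP = 21; V ≈ 6.54 × 21^0.638 ≈ 45.62 kt.
Hurricane Jebi: ΔP = 52; V ≈ 5.9 × 52^0.603 ≈ 63.91 kt.
Difference ≈ 45.62 − 63.91 = -18.29 → -18 kt.

-18 kt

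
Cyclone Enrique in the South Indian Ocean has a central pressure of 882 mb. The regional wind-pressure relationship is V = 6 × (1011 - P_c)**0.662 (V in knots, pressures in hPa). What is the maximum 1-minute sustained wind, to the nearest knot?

ΔP = 1011 − 882 = 129 mb.
129^0.662 ≈ 24.958.
V ≈ 6 × 24.958 ≈ 149.7 kt.

150 kt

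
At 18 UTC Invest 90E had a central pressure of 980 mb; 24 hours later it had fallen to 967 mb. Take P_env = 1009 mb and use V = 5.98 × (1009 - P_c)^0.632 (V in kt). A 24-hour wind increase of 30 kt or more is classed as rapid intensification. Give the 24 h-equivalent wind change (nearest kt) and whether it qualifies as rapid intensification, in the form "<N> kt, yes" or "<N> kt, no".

13 kt, no

V₁: ΔP = 29, V ≈ 5.98 × 29^0.632 ≈ 50.23 kt.
V₂: ΔP = 42, V ≈ 5.98 × 42^0.632 ≈ 63.47 kt.
ΔV over 24 h = 13.24 kt → 24 h equivalent = 13.24 × 24/24 ≈ 13.24 kt.
13 kt < 30 kt ⇒ not rapid intensification.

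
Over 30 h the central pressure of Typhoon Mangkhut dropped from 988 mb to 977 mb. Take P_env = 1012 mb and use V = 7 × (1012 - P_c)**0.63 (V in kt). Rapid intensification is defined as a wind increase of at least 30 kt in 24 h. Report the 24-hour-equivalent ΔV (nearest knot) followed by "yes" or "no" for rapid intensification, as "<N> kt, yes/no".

V₁: ΔP = 24, V ≈ 7 × 24^0.63 ≈ 51.84 kt.
V₂: ΔP = 35, V ≈ 7 × 35^0.63 ≈ 65.74 kt.
ΔV over 30 h = 13.90 kt → 24 h equivalent = 13.90 × 24/30 ≈ 11.12 kt.
11 kt < 30 kt ⇒ not rapid intensification.

11 kt, no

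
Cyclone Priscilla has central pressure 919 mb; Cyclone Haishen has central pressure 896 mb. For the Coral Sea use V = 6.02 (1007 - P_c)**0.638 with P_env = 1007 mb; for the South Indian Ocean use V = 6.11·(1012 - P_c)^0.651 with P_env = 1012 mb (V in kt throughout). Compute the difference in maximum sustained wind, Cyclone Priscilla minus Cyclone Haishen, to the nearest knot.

Cyclone Priscilla: ΔP = 88; V ≈ 6.02 × 88^0.638 ≈ 104.76 kt.
Cyclone Haishen: ΔP = 116; V ≈ 6.11 × 116^0.651 ≈ 134.90 kt.
Difference ≈ 104.76 − 134.90 = -30.14 → -30 kt.

-30 kt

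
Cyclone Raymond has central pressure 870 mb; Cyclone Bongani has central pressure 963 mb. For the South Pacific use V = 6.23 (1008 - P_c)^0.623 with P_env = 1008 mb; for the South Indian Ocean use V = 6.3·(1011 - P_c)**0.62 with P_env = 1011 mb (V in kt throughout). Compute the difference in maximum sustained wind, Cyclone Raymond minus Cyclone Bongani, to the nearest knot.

Cyclone Raymond: ΔP = 138; V ≈ 6.23 × 138^0.623 ≈ 134.16 kt.
Cyclone Bongani: ΔP = 48; V ≈ 6.3 × 48^0.62 ≈ 69.46 kt.
Difference ≈ 134.16 − 69.46 = 64.70 → 65 kt.

65 kt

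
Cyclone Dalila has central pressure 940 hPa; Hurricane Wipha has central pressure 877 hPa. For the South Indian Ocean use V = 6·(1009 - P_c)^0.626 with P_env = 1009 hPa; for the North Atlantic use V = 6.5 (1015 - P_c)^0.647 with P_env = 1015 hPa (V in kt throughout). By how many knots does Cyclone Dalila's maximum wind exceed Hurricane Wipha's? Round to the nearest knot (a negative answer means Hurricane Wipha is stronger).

-73 kt

Cyclone Dalila: ΔP = 69; V ≈ 6 × 69^0.626 ≈ 84.97 kt.
Hurricane Wipha: ΔP = 138; V ≈ 6.5 × 138^0.647 ≈ 157.55 kt.
Difference ≈ 84.97 − 157.55 = -72.58 → -73 kt.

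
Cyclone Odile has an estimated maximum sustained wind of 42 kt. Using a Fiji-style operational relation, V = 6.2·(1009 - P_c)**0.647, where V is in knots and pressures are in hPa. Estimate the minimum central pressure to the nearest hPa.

ΔP = (V / 6.2)^(1/0.647) = (42/6.2)^1.546.
42/6.2 = 6.774; 6.774^1.546 ≈ 19.24 hPa.
P_c = 1009 − 19.24 = 989.76 ≈ 990 hPa.

990 hPa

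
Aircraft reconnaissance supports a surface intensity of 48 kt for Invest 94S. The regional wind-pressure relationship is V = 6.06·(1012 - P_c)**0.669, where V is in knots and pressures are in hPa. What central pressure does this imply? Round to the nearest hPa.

ΔP = (V / 6.06)^(1/0.669) = (48/6.06)^1.495.
48/6.06 = 7.921; 7.921^1.495 ≈ 22.05 hPa.
P_c = 1012 − 22.05 = 989.95 ≈ 990 hPa.

990 hPa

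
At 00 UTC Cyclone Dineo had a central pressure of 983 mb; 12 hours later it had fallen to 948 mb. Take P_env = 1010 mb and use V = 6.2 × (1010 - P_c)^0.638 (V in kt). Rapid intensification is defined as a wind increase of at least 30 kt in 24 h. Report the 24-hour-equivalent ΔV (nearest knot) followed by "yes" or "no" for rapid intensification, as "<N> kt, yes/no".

71 kt, yes

V₁: ΔP = 27, V ≈ 6.2 × 27^0.638 ≈ 50.77 kt.
V₂: ΔP = 62, V ≈ 6.2 × 62^0.638 ≈ 86.29 kt.
ΔV over 12 h = 35.52 kt → 24 h equivalent = 35.52 × 24/12 ≈ 71.04 kt.
71 kt ≥ 30 kt ⇒ rapid intensification.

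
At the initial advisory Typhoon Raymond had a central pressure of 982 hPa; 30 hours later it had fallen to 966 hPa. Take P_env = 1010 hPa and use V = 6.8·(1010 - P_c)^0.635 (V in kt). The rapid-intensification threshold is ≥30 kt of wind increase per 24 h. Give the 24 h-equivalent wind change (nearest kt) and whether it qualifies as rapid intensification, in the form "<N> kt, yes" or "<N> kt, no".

15 kt, no

V₁: ΔP = 28, V ≈ 6.8 × 28^0.635 ≈ 56.42 kt.
V₂: ΔP = 44, V ≈ 6.8 × 44^0.635 ≈ 75.18 kt.
ΔV over 30 h = 18.76 kt → 24 h equivalent = 18.76 × 24/30 ≈ 15.01 kt.
15 kt < 30 kt ⇒ not rapid intensification.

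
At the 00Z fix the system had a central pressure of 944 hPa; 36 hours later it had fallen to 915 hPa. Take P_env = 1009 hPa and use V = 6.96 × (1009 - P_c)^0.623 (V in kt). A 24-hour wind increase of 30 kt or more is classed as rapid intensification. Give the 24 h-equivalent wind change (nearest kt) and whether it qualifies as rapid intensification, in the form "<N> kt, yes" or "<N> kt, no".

V₁: ΔP = 65, V ≈ 6.96 × 65^0.623 ≈ 93.77 kt.
V₂: ΔP = 94, V ≈ 6.96 × 94^0.623 ≈ 118.00 kt.
ΔV over 36 h = 24.23 kt → 24 h equivalent = 24.23 × 24/36 ≈ 16.15 kt.
16 kt < 30 kt ⇒ not rapid intensification.

16 kt, no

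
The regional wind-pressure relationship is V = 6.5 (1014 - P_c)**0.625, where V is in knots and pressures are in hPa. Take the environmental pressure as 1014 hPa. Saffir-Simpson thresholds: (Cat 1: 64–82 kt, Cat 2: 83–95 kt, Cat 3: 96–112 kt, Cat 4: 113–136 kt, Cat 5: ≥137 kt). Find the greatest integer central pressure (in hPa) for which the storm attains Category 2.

955 hPa

Category 2 begins at V = 83 kt.
Required ΔP = (83/6.5)^(1/0.625) = 12.769^1.600 ≈ 58.87 hPa.
P_c ≤ 1014 − 58.87 = 955.13, so the highest integer P_c is 955 hPa.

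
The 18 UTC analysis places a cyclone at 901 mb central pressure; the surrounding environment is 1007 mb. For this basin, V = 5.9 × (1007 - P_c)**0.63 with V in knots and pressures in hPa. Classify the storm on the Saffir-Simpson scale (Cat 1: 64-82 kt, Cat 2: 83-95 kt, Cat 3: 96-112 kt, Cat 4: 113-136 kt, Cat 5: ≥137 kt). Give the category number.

ΔP = 1007 − 901 = 106 mb.
V ≈ 5.9 × 106^0.63 = 5.9 × 18.88 ≈ 111 kt.
111 kt falls in the Category 3 band.

3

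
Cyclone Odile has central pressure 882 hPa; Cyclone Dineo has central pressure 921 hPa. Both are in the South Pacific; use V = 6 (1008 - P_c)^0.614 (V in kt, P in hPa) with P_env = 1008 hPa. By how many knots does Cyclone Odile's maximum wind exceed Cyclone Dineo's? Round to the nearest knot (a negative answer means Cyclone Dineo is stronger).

24 kt

Cyclone Odile: ΔP = 126; V ≈ 6 × 126^0.614 ≈ 116.89 kt.
Cyclone Dineo: ΔP = 87; V ≈ 6 × 87^0.614 ≈ 93.11 kt.
Difference ≈ 116.89 − 93.11 = 23.78 → 24 kt.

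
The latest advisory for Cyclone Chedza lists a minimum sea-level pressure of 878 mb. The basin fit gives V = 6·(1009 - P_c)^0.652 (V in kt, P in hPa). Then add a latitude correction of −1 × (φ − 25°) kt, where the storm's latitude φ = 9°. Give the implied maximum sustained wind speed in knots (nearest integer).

ΔP = 1009 − 878 = 131 mb.
131^0.652 ≈ 24.014.
V ≈ 6 × 24.014 ≈ 144.1 kt.
Latitude correction: −1 × (9 − 25) = 16 kt.
Corrected V ≈ 160.1 kt → 160 kt.

160 kt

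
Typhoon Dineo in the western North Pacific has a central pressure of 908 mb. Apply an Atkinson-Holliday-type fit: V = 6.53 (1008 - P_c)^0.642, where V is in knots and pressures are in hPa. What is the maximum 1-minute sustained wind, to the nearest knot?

ΔP = 1008 − 908 = 100 mb.
100^0.642 ≈ 19.231.
V ≈ 6.53 × 19.231 ≈ 125.6 kt.

126 kt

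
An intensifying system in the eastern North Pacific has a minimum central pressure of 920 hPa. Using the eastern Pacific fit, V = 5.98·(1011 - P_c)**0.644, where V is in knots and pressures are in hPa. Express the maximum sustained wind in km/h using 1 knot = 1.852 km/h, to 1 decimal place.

ΔP = 1011 − 920 = 91 hPa.
V ≈ 5.98 × 91^0.644 = 5.98 × 18.265 ≈ 109.225 kt.
109.225 × 1.852 ≈ 202.29 km/h → 202.3 km/h.

202.3 km/h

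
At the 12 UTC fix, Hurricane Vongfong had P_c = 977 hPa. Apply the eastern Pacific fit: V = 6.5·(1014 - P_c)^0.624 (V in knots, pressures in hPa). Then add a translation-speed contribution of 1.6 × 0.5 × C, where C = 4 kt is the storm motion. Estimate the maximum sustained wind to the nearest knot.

65 kt

ΔP = 1014 − 977 = 37 hPa.
37^0.624 ≈ 9.518.
V ≈ 6.5 × 9.518 ≈ 61.9 kt.
Translation term: 1.6 × 0.5 × 4 = 3.2 kt.
Corrected V ≈ 65.1 kt → 65 kt.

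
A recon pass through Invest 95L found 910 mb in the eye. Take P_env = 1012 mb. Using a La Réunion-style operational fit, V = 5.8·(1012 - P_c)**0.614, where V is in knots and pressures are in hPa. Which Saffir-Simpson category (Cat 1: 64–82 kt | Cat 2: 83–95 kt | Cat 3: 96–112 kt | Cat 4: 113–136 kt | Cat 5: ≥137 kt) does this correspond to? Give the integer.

3

ΔP = 1012 − 910 = 102 mb.
V ≈ 5.8 × 102^0.614 = 5.8 × 17.11 ≈ 99 kt.
99 kt falls in the Category 3 band.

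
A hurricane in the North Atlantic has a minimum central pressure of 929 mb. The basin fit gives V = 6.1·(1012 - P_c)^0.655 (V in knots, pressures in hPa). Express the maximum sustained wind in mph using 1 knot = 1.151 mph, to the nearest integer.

ΔP = 1012 − 929 = 83 mb.
V ≈ 6.1 × 83^0.655 = 6.1 × 18.072 ≈ 110.237 kt.
110.237 × 1.151 ≈ 126.88 mph → 127 mph.

127 mph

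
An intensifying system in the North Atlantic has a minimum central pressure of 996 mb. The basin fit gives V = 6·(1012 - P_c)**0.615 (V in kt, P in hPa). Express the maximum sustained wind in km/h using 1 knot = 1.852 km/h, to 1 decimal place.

61.1 km/h

ΔP = 1012 − 996 = 16 mb.
V ≈ 6 × 16^0.615 = 6 × 5.502 ≈ 33.013 kt.
33.013 × 1.852 ≈ 61.14 km/h → 61.1 km/h.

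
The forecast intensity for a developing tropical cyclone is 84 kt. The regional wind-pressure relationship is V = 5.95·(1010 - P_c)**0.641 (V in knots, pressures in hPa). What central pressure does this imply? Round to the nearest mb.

ΔP = (V / 5.95)^(1/0.641) = (84/5.95)^1.560.
84/5.95 = 14.118; 14.118^1.560 ≈ 62.19 mb.
P_c = 1010 − 62.19 = 947.81 ≈ 948 mb.

948 mb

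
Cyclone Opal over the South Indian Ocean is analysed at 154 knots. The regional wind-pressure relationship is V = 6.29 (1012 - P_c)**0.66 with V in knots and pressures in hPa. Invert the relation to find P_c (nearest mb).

885 mb

ΔP = (V / 6.29)^(1/0.66) = (154/6.29)^1.515.
154/6.29 = 24.483; 24.483^1.515 ≈ 127.16 mb.
P_c = 1012 − 127.16 = 884.84 ≈ 885 mb.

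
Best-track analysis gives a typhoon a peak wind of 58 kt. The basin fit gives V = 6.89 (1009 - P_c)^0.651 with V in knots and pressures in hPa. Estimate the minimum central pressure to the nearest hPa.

ΔP = (V / 6.89)^(1/0.651) = (58/6.89)^1.536.
58/6.89 = 8.418; 8.418^1.536 ≈ 26.38 hPa.
P_c = 1009 − 26.38 = 982.62 ≈ 983 hPa.

983 hPa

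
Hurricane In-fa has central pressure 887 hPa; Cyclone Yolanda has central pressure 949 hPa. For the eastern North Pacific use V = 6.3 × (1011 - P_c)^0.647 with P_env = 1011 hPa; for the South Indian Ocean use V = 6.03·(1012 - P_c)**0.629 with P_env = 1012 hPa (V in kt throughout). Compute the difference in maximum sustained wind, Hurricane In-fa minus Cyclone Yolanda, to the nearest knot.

61 kt

Hurricane In-fa: ΔP = 124; V ≈ 6.3 × 124^0.647 ≈ 142.49 kt.
Cyclone Yolanda: ΔP = 63; V ≈ 6.03 × 63^0.629 ≈ 81.68 kt.
Difference ≈ 142.49 − 81.68 = 60.81 → 61 kt.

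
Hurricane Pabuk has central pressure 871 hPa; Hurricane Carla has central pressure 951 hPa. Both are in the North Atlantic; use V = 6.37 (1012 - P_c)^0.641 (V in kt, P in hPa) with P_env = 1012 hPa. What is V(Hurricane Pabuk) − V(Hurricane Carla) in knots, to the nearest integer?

63 kt

Hurricane Pabuk: ΔP = 141; V ≈ 6.37 × 141^0.641 ≈ 151.98 kt.
Hurricane Carla: ΔP = 61; V ≈ 6.37 × 61^0.641 ≈ 88.83 kt.
Difference ≈ 151.98 − 88.83 = 63.15 → 63 kt.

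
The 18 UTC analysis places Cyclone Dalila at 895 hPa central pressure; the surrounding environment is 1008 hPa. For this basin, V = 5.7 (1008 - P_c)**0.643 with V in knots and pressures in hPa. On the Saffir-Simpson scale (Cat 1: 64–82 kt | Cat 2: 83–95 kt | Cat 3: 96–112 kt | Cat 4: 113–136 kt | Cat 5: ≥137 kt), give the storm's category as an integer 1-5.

4

ΔP = 1008 − 895 = 113 hPa.
V ≈ 5.7 × 113^0.643 = 5.7 × 20.90 ≈ 119 kt.
119 kt falls in the Category 4 band.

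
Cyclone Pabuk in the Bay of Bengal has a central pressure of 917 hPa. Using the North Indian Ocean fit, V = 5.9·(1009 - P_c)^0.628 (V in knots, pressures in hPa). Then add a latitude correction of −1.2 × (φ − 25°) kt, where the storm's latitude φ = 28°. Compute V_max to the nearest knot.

97 kt

ΔP = 1009 − 917 = 92 hPa.
92^0.628 ≈ 17.110.
V ≈ 5.9 × 17.110 ≈ 101.0 kt.
Latitude correction: −1.2 × (28 − 25) = -3.6 kt.
Corrected V ≈ 97.4 kt → 97 kt.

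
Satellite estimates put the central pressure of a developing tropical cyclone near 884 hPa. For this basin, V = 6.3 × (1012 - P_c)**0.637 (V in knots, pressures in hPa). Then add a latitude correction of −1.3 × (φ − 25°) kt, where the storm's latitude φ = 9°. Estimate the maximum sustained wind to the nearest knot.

159 kt

ΔP = 1012 − 884 = 128 hPa.
128^0.637 ≈ 21.993.
V ≈ 6.3 × 21.993 ≈ 138.6 kt.
Latitude correction: −1.3 × (9 − 25) = 20.8 kt.
Corrected V ≈ 159.4 kt → 159 kt.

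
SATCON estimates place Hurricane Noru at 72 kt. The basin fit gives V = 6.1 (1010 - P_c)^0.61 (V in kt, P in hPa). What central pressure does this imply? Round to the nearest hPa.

ΔP = (V / 6.1)^(1/0.61) = (72/6.1)^1.639.
72/6.1 = 11.803; 11.803^1.639 ≈ 57.20 hPa.
P_c = 1010 − 57.20 = 952.80 ≈ 953 hPa.

953 hPa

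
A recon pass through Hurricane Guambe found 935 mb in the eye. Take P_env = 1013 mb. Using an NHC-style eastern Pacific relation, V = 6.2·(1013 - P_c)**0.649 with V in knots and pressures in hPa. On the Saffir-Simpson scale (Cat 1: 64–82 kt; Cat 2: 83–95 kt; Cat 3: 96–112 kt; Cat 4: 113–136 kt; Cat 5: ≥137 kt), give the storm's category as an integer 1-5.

3

ΔP = 1013 − 935 = 78 mb.
V ≈ 6.2 × 78^0.649 = 6.2 × 16.90 ≈ 105 kt.
105 kt falls in the Category 3 band.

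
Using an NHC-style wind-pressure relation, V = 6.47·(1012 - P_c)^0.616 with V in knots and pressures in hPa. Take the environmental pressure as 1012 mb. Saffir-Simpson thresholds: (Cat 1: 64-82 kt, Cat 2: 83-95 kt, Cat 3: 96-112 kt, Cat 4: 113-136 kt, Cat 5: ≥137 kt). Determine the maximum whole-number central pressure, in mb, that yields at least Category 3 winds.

Category 3 begins at V = 96 kt.
Required ΔP = (96/6.47)^(1/0.616) = 14.838^1.623 ≈ 79.72 mb.
P_c ≤ 1012 − 79.72 = 932.28, so the highest integer P_c is 932 mb.

932 mb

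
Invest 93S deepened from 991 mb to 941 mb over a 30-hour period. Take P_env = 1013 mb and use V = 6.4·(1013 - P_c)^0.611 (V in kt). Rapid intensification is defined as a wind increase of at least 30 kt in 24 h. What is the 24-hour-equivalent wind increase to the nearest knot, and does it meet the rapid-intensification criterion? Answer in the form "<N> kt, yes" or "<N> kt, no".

36 kt, yes

V₁: ΔP = 22, V ≈ 6.4 × 22^0.611 ≈ 42.31 kt.
V₂: ΔP = 72, V ≈ 6.4 × 72^0.611 ≈ 87.30 kt.
ΔV over 30 h = 44.99 kt → 24 h equivalent = 44.99 × 24/30 ≈ 35.99 kt.
36 kt ≥ 30 kt ⇒ rapid intensification.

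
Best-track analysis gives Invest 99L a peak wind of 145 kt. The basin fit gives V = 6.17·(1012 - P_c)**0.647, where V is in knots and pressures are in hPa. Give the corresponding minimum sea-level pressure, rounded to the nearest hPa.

880 hPa

ΔP = (V / 6.17)^(1/0.647) = (145/6.17)^1.546.
145/6.17 = 23.501; 23.501^1.546 ≈ 131.56 hPa.
P_c = 1012 − 131.56 = 880.44 ≈ 880 hPa.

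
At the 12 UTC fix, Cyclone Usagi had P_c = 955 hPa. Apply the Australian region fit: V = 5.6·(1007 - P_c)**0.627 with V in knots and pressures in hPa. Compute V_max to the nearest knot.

67 kt

ΔP = 1007 − 955 = 52 hPa.
52^0.627 ≈ 11.911.
V ≈ 5.6 × 11.911 ≈ 66.7 kt.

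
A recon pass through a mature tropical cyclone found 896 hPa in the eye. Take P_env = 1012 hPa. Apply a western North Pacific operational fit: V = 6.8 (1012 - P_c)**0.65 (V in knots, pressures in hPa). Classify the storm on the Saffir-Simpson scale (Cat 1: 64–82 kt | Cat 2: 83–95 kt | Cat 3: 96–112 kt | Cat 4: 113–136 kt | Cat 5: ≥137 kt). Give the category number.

5

ΔP = 1012 − 896 = 116 hPa.
V ≈ 6.8 × 116^0.65 = 6.8 × 21.97 ≈ 149 kt.
149 kt falls in the Category 5 band.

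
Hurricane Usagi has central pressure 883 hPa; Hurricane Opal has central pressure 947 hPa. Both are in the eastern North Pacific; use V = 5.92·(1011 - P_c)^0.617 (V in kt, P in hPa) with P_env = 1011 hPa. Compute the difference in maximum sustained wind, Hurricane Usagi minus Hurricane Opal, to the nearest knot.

41 kt

Hurricane Usagi: ΔP = 128; V ≈ 5.92 × 128^0.617 ≈ 118.16 kt.
Hurricane Opal: ΔP = 64; V ≈ 5.92 × 64^0.617 ≈ 77.04 kt.
Difference ≈ 118.16 − 77.04 = 41.12 → 41 kt.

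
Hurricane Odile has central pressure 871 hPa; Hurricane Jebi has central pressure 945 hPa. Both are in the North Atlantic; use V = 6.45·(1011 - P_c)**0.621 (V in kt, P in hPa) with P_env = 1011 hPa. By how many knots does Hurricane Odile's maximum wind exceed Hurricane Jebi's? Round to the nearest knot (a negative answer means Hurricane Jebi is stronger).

Hurricane Odile: ΔP = 140; V ≈ 6.45 × 140^0.621 ≈ 138.77 kt.
Hurricane Jebi: ΔP = 66; V ≈ 6.45 × 66^0.621 ≈ 87.00 kt.
Difference ≈ 138.77 − 87.00 = 51.77 → 52 kt.

52 kt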